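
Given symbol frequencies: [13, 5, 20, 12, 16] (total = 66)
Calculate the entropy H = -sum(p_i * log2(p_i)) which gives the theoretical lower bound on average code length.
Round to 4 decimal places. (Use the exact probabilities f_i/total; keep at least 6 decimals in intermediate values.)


Per-symbol terms -p_i * log2(p_i) with p_i = f_i/66:
  p = 13/66 = 0.196970: log2(p) = -2.343954, -p*log2(p) = 0.461688
  p = 5/66 = 0.075758: log2(p) = -3.722466, -p*log2(p) = 0.282005
  p = 20/66 = 0.303030: log2(p) = -1.722466, -p*log2(p) = 0.521959
  p = 12/66 = 0.181818: log2(p) = -2.459432, -p*log2(p) = 0.447169
  p = 16/66 = 0.242424: log2(p) = -2.044394, -p*log2(p) = 0.495611
H = 0.461688 + 0.282005 + 0.521959 + 0.447169 + 0.495611 = 2.208432

H = 2.2084 bits/symbol


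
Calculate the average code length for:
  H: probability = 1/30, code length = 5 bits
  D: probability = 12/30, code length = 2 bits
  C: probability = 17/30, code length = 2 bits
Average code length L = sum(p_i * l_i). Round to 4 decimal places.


Weighted contributions p_i * l_i:
  H: (1/30) * 5 = 5/30
  D: (12/30) * 2 = 24/30
  C: (17/30) * 2 = 34/30
Sum = (5 + 24 + 34)/30 = 63/30

L = 63/30 = 2.1000 bits/symbol


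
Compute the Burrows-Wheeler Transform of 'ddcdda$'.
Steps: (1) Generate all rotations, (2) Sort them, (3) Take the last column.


Rotations (sorted):
  0: $ddcdda -> last char: a
  1: a$ddcdd -> last char: d
  2: cdda$dd -> last char: d
  3: da$ddcd -> last char: d
  4: dcdda$d -> last char: d
  5: dda$ddc -> last char: c
  6: ddcdda$ -> last char: $


BWT = addddc$


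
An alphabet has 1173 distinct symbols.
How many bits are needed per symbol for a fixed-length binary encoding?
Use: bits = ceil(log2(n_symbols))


log2(1173) = 10.196
Bracket: 2^10 = 1024 < 1173 <= 2^11 = 2048
So ceil(log2(1173)) = 11

bits = ceil(log2(1173)) = ceil(10.196) = 11 bits


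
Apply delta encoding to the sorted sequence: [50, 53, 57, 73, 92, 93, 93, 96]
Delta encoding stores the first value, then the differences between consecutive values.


First value: 50
Deltas:
  53 - 50 = 3
  57 - 53 = 4
  73 - 57 = 16
  92 - 73 = 19
  93 - 92 = 1
  93 - 93 = 0
  96 - 93 = 3


Delta encoded: [50, 3, 4, 16, 19, 1, 0, 3]


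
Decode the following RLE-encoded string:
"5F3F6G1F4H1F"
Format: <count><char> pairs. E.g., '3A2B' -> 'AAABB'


Expanding each <count><char> pair:
  5F -> 'FFFFF'
  3F -> 'FFF'
  6G -> 'GGGGGG'
  1F -> 'F'
  4H -> 'HHHH'
  1F -> 'F'

Decoded = FFFFFFFFGGGGGGFHHHHF


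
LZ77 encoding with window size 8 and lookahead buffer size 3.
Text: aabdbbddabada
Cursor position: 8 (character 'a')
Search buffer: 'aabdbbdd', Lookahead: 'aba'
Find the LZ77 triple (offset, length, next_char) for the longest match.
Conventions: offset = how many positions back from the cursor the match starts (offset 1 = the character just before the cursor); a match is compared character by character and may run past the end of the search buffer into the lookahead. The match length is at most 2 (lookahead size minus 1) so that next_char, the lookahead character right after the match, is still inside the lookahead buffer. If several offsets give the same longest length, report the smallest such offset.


Try each offset into the search buffer:
  offset=1 (pos 7, char 'd'): match length 0
  offset=2 (pos 6, char 'd'): match length 0
  offset=3 (pos 5, char 'b'): match length 0
  offset=4 (pos 4, char 'b'): match length 0
  offset=5 (pos 3, char 'd'): match length 0
  offset=6 (pos 2, char 'b'): match length 0
  offset=7 (pos 1, char 'a'): match length 2
  offset=8 (pos 0, char 'a'): match length 1
Longest match has length 2 at offset 7.
next_char = character at position 8 + 2 = 10 -> 'a'

Best match: offset=7, length=2 (matching 'ab' starting at position 1)
LZ77 triple: (7, 2, 'a')


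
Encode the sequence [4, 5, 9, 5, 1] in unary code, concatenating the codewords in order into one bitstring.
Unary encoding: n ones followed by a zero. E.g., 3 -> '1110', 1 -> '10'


Encode each number as n ones followed by a terminating 0:
  4 -> 11110 (5 bits)
  5 -> 111110 (6 bits)
  9 -> 1111111110 (10 bits)
  5 -> 111110 (6 bits)
  1 -> 10 (2 bits)
Total length = 5 + 6 + 10 + 6 + 2 = 29 bits.

Unary([4, 5, 9, 5, 1]) = 11110111110111111111011111010 (29 bits)


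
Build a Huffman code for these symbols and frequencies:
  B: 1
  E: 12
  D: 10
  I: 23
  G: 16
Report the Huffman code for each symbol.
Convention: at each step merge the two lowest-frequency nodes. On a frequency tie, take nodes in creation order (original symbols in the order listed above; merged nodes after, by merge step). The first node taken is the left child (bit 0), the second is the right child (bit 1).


Huffman tree construction:
Step 1: Merge B(1) + D(10) = 11
Step 2: Merge (B+D)(11) + E(12) = 23
Step 3: Merge G(16) + I(23) = 39
Step 4: Merge ((B+D)+E)(23) + (G+I)(39) = 62
Read each symbol's code off the tree from the root (left child = 0, right child = 1).

Codes:
  B: 000 (length 3)
  E: 01 (length 2)
  D: 001 (length 3)
  I: 11 (length 2)
  G: 10 (length 2)
Average code length: 135/62 = 2.1774 bits/symbol


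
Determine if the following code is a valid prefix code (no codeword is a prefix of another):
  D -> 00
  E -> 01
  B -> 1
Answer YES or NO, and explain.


Checking each pair (does one codeword prefix another?):
  D='00' vs E='01': no prefix
  D='00' vs B='1': no prefix
  E='01' vs D='00': no prefix
  E='01' vs B='1': no prefix
  B='1' vs D='00': no prefix
  B='1' vs E='01': no prefix
No violation found over all pairs.

YES -- this is a valid prefix code. No codeword is a prefix of any other codeword.


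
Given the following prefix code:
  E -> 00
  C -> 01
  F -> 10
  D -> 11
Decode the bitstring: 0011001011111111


Decoding step by step:
Bits 00 -> E
Bits 11 -> D
Bits 00 -> E
Bits 10 -> F
Bits 11 -> D
Bits 11 -> D
Bits 11 -> D
Bits 11 -> D


Decoded message: EDEFDDDD


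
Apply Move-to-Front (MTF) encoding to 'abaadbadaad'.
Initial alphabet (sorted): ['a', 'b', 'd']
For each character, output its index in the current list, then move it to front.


MTF encoding:
'a': index 0 in ['a', 'b', 'd'] -> ['a', 'b', 'd']
'b': index 1 in ['a', 'b', 'd'] -> ['b', 'a', 'd']
'a': index 1 in ['b', 'a', 'd'] -> ['a', 'b', 'd']
'a': index 0 in ['a', 'b', 'd'] -> ['a', 'b', 'd']
'd': index 2 in ['a', 'b', 'd'] -> ['d', 'a', 'b']
'b': index 2 in ['d', 'a', 'b'] -> ['b', 'd', 'a']
'a': index 2 in ['b', 'd', 'a'] -> ['a', 'b', 'd']
'd': index 2 in ['a', 'b', 'd'] -> ['d', 'a', 'b']
'a': index 1 in ['d', 'a', 'b'] -> ['a', 'd', 'b']
'a': index 0 in ['a', 'd', 'b'] -> ['a', 'd', 'b']
'd': index 1 in ['a', 'd', 'b'] -> ['d', 'a', 'b']


Output: [0, 1, 1, 0, 2, 2, 2, 2, 1, 0, 1]


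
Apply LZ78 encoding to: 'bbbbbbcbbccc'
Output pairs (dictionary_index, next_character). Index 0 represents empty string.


LZ78 encoding steps:
Dictionary: {0: ''}
Step 1: w='' (idx 0), next='b' -> output (0, 'b'), add 'b' as idx 1
Step 2: w='b' (idx 1), next='b' -> output (1, 'b'), add 'bb' as idx 2
Step 3: w='bb' (idx 2), next='b' -> output (2, 'b'), add 'bbb' as idx 3
Step 4: w='' (idx 0), next='c' -> output (0, 'c'), add 'c' as idx 4
Step 5: w='bb' (idx 2), next='c' -> output (2, 'c'), add 'bbc' as idx 5
Step 6: w='c' (idx 4), next='c' -> output (4, 'c'), add 'cc' as idx 6


Encoded: [(0, 'b'), (1, 'b'), (2, 'b'), (0, 'c'), (2, 'c'), (4, 'c')]


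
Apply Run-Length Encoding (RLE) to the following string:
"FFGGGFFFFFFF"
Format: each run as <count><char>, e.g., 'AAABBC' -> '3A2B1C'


Scanning runs left to right:
  i=0: run of 'F' x 2 -> '2F'
  i=2: run of 'G' x 3 -> '3G'
  i=5: run of 'F' x 7 -> '7F'

RLE = 2F3G7F


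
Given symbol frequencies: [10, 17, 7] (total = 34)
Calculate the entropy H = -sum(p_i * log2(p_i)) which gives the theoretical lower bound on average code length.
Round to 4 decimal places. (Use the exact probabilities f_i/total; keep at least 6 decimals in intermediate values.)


Per-symbol terms -p_i * log2(p_i) with p_i = f_i/34:
  p = 10/34 = 0.294118: log2(p) = -1.765535, -p*log2(p) = 0.519275
  p = 17/34 = 0.500000: log2(p) = -1.000000, -p*log2(p) = 0.500000
  p = 7/34 = 0.205882: log2(p) = -2.280108, -p*log2(p) = 0.469434
H = 0.519275 + 0.500000 + 0.469434 = 1.488709

H = 1.4887 bits/symbol


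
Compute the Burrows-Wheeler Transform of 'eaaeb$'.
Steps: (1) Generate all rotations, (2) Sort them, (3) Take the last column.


Rotations (sorted):
  0: $eaaeb -> last char: b
  1: aaeb$e -> last char: e
  2: aeb$ea -> last char: a
  3: b$eaae -> last char: e
  4: eaaeb$ -> last char: $
  5: eb$eaa -> last char: a


BWT = beae$a


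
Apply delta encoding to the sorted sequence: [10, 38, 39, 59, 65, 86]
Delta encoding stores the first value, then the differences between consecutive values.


First value: 10
Deltas:
  38 - 10 = 28
  39 - 38 = 1
  59 - 39 = 20
  65 - 59 = 6
  86 - 65 = 21


Delta encoded: [10, 28, 1, 20, 6, 21]


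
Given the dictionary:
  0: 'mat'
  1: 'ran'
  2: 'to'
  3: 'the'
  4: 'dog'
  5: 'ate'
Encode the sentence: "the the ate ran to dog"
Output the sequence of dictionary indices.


Look up each word in the dictionary:
  'the' -> 3
  'the' -> 3
  'ate' -> 5
  'ran' -> 1
  'to' -> 2
  'dog' -> 4

Encoded: [3, 3, 5, 1, 2, 4]


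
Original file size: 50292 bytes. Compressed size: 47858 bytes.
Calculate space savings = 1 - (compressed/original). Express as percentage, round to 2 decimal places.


ratio = compressed/original = 47858/50292 = 0.951603
savings = 1 - ratio = 1 - 0.951603 = 0.048397
as a percentage: 0.048397 * 100 = 4.84%

Space savings = 1 - 47858/50292 = 4.84%


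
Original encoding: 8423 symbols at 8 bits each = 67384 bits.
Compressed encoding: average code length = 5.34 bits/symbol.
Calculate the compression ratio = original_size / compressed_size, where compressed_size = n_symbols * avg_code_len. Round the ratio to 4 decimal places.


original_size = n_symbols * orig_bits = 8423 * 8 = 67384 bits
compressed_size = n_symbols * avg_code_len = 8423 * 5.34 = 44978.82 bits
ratio = original_size / compressed_size = 67384 / 44978.82 = 1.4981

Compression ratio = 1.4981


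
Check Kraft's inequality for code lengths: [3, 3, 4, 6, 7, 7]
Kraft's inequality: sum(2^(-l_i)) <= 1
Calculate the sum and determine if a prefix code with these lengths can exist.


Sum = 2^(-3) + 2^(-3) + 2^(-4) + 2^(-6) + 2^(-7) + 2^(-7)
    = 0.125 + 0.125 + 0.0625 + 0.015625 + 0.0078125 + 0.0078125
    = 44/128 = 0.34375
Since 0.34375 <= 1, Kraft's inequality IS satisfied.
A prefix code with these lengths CAN exist.

Kraft sum = 0.34375. Satisfied.


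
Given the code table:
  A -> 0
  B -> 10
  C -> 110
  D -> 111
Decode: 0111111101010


Decoding:
0 -> A
111 -> D
111 -> D
10 -> B
10 -> B
10 -> B


Result: ADDBBB


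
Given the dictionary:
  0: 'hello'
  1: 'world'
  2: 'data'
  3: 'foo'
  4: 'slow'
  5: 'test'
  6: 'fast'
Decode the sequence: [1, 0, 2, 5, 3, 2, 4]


Look up each index in the dictionary:
  1 -> 'world'
  0 -> 'hello'
  2 -> 'data'
  5 -> 'test'
  3 -> 'foo'
  2 -> 'data'
  4 -> 'slow'

Decoded: "world hello data test foo data slow"


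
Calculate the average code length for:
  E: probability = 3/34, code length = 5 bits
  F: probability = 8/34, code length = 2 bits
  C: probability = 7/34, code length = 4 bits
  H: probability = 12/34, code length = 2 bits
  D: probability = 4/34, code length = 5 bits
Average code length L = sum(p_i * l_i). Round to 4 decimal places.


Weighted contributions p_i * l_i:
  E: (3/34) * 5 = 15/34
  F: (8/34) * 2 = 16/34
  C: (7/34) * 4 = 28/34
  H: (12/34) * 2 = 24/34
  D: (4/34) * 5 = 20/34
Sum = (15 + 16 + 28 + 24 + 20)/34 = 103/34

L = 103/34 = 3.0294 bits/symbol


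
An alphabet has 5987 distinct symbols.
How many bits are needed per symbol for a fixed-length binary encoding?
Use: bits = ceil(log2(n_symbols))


log2(5987) = 12.5476
Bracket: 2^12 = 4096 < 5987 <= 2^13 = 8192
So ceil(log2(5987)) = 13

bits = ceil(log2(5987)) = ceil(12.5476) = 13 bits


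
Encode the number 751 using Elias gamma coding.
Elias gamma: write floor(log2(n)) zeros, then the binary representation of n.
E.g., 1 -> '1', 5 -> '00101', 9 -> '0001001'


num_bits = floor(log2(751)) + 1 = 10
leading_zeros = num_bits - 1 = 9
binary(751) = 1011101111

Elias gamma(751) = '000000000' + '1011101111' = 0000000001011101111 (19 bits)


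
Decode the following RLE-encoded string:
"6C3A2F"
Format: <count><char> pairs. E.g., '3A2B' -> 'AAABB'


Expanding each <count><char> pair:
  6C -> 'CCCCCC'
  3A -> 'AAA'
  2F -> 'FF'

Decoded = CCCCCCAAAFF


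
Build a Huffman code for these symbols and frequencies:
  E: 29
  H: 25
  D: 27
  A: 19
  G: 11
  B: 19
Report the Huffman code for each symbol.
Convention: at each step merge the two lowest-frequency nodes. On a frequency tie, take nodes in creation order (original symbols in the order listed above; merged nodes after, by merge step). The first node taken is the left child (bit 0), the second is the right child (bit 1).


Huffman tree construction:
Step 1: Merge G(11) + A(19) = 30
Step 2: Merge B(19) + H(25) = 44
Step 3: Merge D(27) + E(29) = 56
Step 4: Merge (G+A)(30) + (B+H)(44) = 74
Step 5: Merge (D+E)(56) + ((G+A)+(B+H))(74) = 130
Read each symbol's code off the tree from the root (left child = 0, right child = 1).

Codes:
  E: 01 (length 2)
  H: 111 (length 3)
  D: 00 (length 2)
  A: 101 (length 3)
  G: 100 (length 3)
  B: 110 (length 3)
Average code length: 334/130 = 2.5692 bits/symbol


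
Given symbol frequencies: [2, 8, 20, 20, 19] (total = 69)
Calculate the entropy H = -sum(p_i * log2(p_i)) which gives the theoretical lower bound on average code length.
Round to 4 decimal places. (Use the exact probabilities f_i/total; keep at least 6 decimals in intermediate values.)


Per-symbol terms -p_i * log2(p_i) with p_i = f_i/69:
  p = 2/69 = 0.028986: log2(p) = -5.108524, -p*log2(p) = 0.148073
  p = 8/69 = 0.115942: log2(p) = -3.108524, -p*log2(p) = 0.360409
  p = 20/69 = 0.289855: log2(p) = -1.786596, -p*log2(p) = 0.517854
  p = 20/69 = 0.289855: log2(p) = -1.786596, -p*log2(p) = 0.517854
  p = 19/69 = 0.275362: log2(p) = -1.860597, -p*log2(p) = 0.512338
H = 0.148073 + 0.360409 + 0.517854 + 0.517854 + 0.512338 = 2.056528

H = 2.0565 bits/symbol


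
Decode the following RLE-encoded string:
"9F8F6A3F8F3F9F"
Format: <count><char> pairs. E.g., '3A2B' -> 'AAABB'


Expanding each <count><char> pair:
  9F -> 'FFFFFFFFF'
  8F -> 'FFFFFFFF'
  6A -> 'AAAAAA'
  3F -> 'FFF'
  8F -> 'FFFFFFFF'
  3F -> 'FFF'
  9F -> 'FFFFFFFFF'

Decoded = FFFFFFFFFFFFFFFFFAAAAAAFFFFFFFFFFFFFFFFFFFFFFF


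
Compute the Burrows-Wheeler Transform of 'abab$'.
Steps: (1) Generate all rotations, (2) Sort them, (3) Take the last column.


Rotations (sorted):
  0: $abab -> last char: b
  1: ab$ab -> last char: b
  2: abab$ -> last char: $
  3: b$aba -> last char: a
  4: bab$a -> last char: a


BWT = bb$aa


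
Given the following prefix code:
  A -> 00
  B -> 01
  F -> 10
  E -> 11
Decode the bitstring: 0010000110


Decoding step by step:
Bits 00 -> A
Bits 10 -> F
Bits 00 -> A
Bits 01 -> B
Bits 10 -> F


Decoded message: AFABF


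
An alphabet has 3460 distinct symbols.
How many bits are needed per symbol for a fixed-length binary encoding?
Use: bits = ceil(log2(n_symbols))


log2(3460) = 11.7566
Bracket: 2^11 = 2048 < 3460 <= 2^12 = 4096
So ceil(log2(3460)) = 12

bits = ceil(log2(3460)) = ceil(11.7566) = 12 bits


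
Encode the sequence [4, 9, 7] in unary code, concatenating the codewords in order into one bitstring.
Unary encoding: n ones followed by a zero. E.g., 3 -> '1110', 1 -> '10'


Encode each number as n ones followed by a terminating 0:
  4 -> 11110 (5 bits)
  9 -> 1111111110 (10 bits)
  7 -> 11111110 (8 bits)
Total length = 5 + 10 + 8 = 23 bits.

Unary([4, 9, 7]) = 11110111111111011111110 (23 bits)


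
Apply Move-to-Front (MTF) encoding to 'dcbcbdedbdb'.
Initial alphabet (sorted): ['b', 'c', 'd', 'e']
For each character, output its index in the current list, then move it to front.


MTF encoding:
'd': index 2 in ['b', 'c', 'd', 'e'] -> ['d', 'b', 'c', 'e']
'c': index 2 in ['d', 'b', 'c', 'e'] -> ['c', 'd', 'b', 'e']
'b': index 2 in ['c', 'd', 'b', 'e'] -> ['b', 'c', 'd', 'e']
'c': index 1 in ['b', 'c', 'd', 'e'] -> ['c', 'b', 'd', 'e']
'b': index 1 in ['c', 'b', 'd', 'e'] -> ['b', 'c', 'd', 'e']
'd': index 2 in ['b', 'c', 'd', 'e'] -> ['d', 'b', 'c', 'e']
'e': index 3 in ['d', 'b', 'c', 'e'] -> ['e', 'd', 'b', 'c']
'd': index 1 in ['e', 'd', 'b', 'c'] -> ['d', 'e', 'b', 'c']
'b': index 2 in ['d', 'e', 'b', 'c'] -> ['b', 'd', 'e', 'c']
'd': index 1 in ['b', 'd', 'e', 'c'] -> ['d', 'b', 'e', 'c']
'b': index 1 in ['d', 'b', 'e', 'c'] -> ['b', 'd', 'e', 'c']


Output: [2, 2, 2, 1, 1, 2, 3, 1, 2, 1, 1]


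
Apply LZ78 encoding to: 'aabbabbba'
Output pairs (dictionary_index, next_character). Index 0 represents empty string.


LZ78 encoding steps:
Dictionary: {0: ''}
Step 1: w='' (idx 0), next='a' -> output (0, 'a'), add 'a' as idx 1
Step 2: w='a' (idx 1), next='b' -> output (1, 'b'), add 'ab' as idx 2
Step 3: w='' (idx 0), next='b' -> output (0, 'b'), add 'b' as idx 3
Step 4: w='ab' (idx 2), next='b' -> output (2, 'b'), add 'abb' as idx 4
Step 5: w='b' (idx 3), next='a' -> output (3, 'a'), add 'ba' as idx 5


Encoded: [(0, 'a'), (1, 'b'), (0, 'b'), (2, 'b'), (3, 'a')]


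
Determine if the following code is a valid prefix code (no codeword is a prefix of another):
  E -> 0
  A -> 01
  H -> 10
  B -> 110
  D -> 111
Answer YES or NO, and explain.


Checking each pair (does one codeword prefix another?):
  E='0' vs A='01': prefix -- VIOLATION

NO -- this is NOT a valid prefix code. E (0) is a prefix of A (01).


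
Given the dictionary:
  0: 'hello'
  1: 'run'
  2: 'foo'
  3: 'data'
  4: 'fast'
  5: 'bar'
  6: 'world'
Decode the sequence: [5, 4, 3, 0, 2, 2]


Look up each index in the dictionary:
  5 -> 'bar'
  4 -> 'fast'
  3 -> 'data'
  0 -> 'hello'
  2 -> 'foo'
  2 -> 'foo'

Decoded: "bar fast data hello foo foo"


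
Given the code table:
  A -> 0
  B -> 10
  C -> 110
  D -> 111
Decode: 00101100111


Decoding:
0 -> A
0 -> A
10 -> B
110 -> C
0 -> A
111 -> D


Result: AABCAD


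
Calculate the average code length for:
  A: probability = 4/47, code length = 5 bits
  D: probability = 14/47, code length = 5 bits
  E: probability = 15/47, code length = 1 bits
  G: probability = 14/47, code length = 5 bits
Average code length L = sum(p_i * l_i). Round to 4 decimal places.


Weighted contributions p_i * l_i:
  A: (4/47) * 5 = 20/47
  D: (14/47) * 5 = 70/47
  E: (15/47) * 1 = 15/47
  G: (14/47) * 5 = 70/47
Sum = (20 + 70 + 15 + 70)/47 = 175/47

L = 175/47 = 3.7234 bits/symbol


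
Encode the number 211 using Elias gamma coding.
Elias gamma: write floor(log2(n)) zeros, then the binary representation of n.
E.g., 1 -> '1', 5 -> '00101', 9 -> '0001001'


num_bits = floor(log2(211)) + 1 = 8
leading_zeros = num_bits - 1 = 7
binary(211) = 11010011

Elias gamma(211) = '0000000' + '11010011' = 000000011010011 (15 bits)


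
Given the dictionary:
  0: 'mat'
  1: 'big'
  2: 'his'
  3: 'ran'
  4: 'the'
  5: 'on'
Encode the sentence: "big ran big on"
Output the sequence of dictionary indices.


Look up each word in the dictionary:
  'big' -> 1
  'ran' -> 3
  'big' -> 1
  'on' -> 5

Encoded: [1, 3, 1, 5]


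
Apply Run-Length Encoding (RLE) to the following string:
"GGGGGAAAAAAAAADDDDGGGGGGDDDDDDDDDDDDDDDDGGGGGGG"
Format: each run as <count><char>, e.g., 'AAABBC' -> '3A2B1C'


Scanning runs left to right:
  i=0: run of 'G' x 5 -> '5G'
  i=5: run of 'A' x 9 -> '9A'
  i=14: run of 'D' x 4 -> '4D'
  i=18: run of 'G' x 6 -> '6G'
  i=24: run of 'D' x 16 -> '16D'
  i=40: run of 'G' x 7 -> '7G'

RLE = 5G9A4D6G16D7G


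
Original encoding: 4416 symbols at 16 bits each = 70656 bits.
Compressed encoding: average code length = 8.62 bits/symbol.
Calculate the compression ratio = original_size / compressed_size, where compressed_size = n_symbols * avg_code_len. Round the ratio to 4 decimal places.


original_size = n_symbols * orig_bits = 4416 * 16 = 70656 bits
compressed_size = n_symbols * avg_code_len = 4416 * 8.62 = 38065.92 bits
ratio = original_size / compressed_size = 70656 / 38065.92 = 1.8561

Compression ratio = 1.8561


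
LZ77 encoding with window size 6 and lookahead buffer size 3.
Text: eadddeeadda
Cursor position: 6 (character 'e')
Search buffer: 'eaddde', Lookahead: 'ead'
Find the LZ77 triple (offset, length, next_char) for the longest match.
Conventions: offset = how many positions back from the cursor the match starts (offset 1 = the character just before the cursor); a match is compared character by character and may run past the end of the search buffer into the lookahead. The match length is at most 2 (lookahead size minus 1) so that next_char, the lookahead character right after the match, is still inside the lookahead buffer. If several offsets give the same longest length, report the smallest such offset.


Try each offset into the search buffer:
  offset=1 (pos 5, char 'e'): match length 1
  offset=2 (pos 4, char 'd'): match length 0
  offset=3 (pos 3, char 'd'): match length 0
  offset=4 (pos 2, char 'd'): match length 0
  offset=5 (pos 1, char 'a'): match length 0
  offset=6 (pos 0, char 'e'): match length 2
Longest match has length 2 at offset 6.
next_char = character at position 6 + 2 = 8 -> 'd'

Best match: offset=6, length=2 (matching 'ea' starting at position 0)
LZ77 triple: (6, 2, 'd')


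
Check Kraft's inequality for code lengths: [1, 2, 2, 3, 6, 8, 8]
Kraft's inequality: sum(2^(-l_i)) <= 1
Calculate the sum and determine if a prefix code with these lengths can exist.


Sum = 2^(-1) + 2^(-2) + 2^(-2) + 2^(-3) + 2^(-6) + 2^(-8) + 2^(-8)
    = 0.5 + 0.25 + 0.25 + 0.125 + 0.015625 + 0.00390625 + 0.00390625
    = 294/256 = 1.1484375
Since 1.1484375 > 1, Kraft's inequality is NOT satisfied.
A prefix code with these lengths CANNOT exist.

Kraft sum = 1.1484375. Not satisfied.


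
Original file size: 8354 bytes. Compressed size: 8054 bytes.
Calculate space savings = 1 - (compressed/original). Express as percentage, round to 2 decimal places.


ratio = compressed/original = 8054/8354 = 0.964089
savings = 1 - ratio = 1 - 0.964089 = 0.035911
as a percentage: 0.035911 * 100 = 3.59%

Space savings = 1 - 8054/8354 = 3.59%


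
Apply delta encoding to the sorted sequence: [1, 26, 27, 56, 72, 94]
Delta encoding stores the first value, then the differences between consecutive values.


First value: 1
Deltas:
  26 - 1 = 25
  27 - 26 = 1
  56 - 27 = 29
  72 - 56 = 16
  94 - 72 = 22


Delta encoded: [1, 25, 1, 29, 16, 22]


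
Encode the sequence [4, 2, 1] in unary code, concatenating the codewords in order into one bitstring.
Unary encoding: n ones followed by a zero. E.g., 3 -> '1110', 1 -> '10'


Encode each number as n ones followed by a terminating 0:
  4 -> 11110 (5 bits)
  2 -> 110 (3 bits)
  1 -> 10 (2 bits)
Total length = 5 + 3 + 2 = 10 bits.

Unary([4, 2, 1]) = 1111011010 (10 bits)


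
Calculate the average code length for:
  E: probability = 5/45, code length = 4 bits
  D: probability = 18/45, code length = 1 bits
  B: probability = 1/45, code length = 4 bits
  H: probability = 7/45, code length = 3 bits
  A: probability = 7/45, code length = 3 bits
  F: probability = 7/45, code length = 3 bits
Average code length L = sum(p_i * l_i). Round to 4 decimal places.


Weighted contributions p_i * l_i:
  E: (5/45) * 4 = 20/45
  D: (18/45) * 1 = 18/45
  B: (1/45) * 4 = 4/45
  H: (7/45) * 3 = 21/45
  A: (7/45) * 3 = 21/45
  F: (7/45) * 3 = 21/45
Sum = (20 + 18 + 4 + 21 + 21 + 21)/45 = 105/45

L = 105/45 = 2.3333 bits/symbol


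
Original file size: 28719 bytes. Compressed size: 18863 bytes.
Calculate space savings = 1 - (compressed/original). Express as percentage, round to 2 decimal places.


ratio = compressed/original = 18863/28719 = 0.656813
savings = 1 - ratio = 1 - 0.656813 = 0.343187
as a percentage: 0.343187 * 100 = 34.32%

Space savings = 1 - 18863/28719 = 34.32%


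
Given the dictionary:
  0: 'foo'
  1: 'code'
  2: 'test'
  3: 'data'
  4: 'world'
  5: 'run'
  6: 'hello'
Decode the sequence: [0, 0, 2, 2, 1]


Look up each index in the dictionary:
  0 -> 'foo'
  0 -> 'foo'
  2 -> 'test'
  2 -> 'test'
  1 -> 'code'

Decoded: "foo foo test test code"


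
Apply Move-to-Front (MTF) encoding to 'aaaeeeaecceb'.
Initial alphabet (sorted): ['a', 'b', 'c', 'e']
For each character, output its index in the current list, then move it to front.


MTF encoding:
'a': index 0 in ['a', 'b', 'c', 'e'] -> ['a', 'b', 'c', 'e']
'a': index 0 in ['a', 'b', 'c', 'e'] -> ['a', 'b', 'c', 'e']
'a': index 0 in ['a', 'b', 'c', 'e'] -> ['a', 'b', 'c', 'e']
'e': index 3 in ['a', 'b', 'c', 'e'] -> ['e', 'a', 'b', 'c']
'e': index 0 in ['e', 'a', 'b', 'c'] -> ['e', 'a', 'b', 'c']
'e': index 0 in ['e', 'a', 'b', 'c'] -> ['e', 'a', 'b', 'c']
'a': index 1 in ['e', 'a', 'b', 'c'] -> ['a', 'e', 'b', 'c']
'e': index 1 in ['a', 'e', 'b', 'c'] -> ['e', 'a', 'b', 'c']
'c': index 3 in ['e', 'a', 'b', 'c'] -> ['c', 'e', 'a', 'b']
'c': index 0 in ['c', 'e', 'a', 'b'] -> ['c', 'e', 'a', 'b']
'e': index 1 in ['c', 'e', 'a', 'b'] -> ['e', 'c', 'a', 'b']
'b': index 3 in ['e', 'c', 'a', 'b'] -> ['b', 'e', 'c', 'a']


Output: [0, 0, 0, 3, 0, 0, 1, 1, 3, 0, 1, 3]


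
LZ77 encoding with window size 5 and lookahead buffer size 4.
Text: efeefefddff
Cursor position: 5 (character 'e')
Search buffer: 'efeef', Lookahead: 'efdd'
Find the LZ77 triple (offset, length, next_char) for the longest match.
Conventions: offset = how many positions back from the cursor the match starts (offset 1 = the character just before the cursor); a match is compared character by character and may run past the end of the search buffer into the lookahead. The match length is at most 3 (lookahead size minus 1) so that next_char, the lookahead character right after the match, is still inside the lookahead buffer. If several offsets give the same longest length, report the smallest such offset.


Try each offset into the search buffer:
  offset=1 (pos 4, char 'f'): match length 0
  offset=2 (pos 3, char 'e'): match length 2
  offset=3 (pos 2, char 'e'): match length 1
  offset=4 (pos 1, char 'f'): match length 0
  offset=5 (pos 0, char 'e'): match length 2
Longest match has length 2, found at offsets 2, 5; take the smallest, offset 2.
next_char = character at position 5 + 2 = 7 -> 'd'

Best match: offset=2, length=2 (matching 'ef' starting at position 3)
LZ77 triple: (2, 2, 'd')


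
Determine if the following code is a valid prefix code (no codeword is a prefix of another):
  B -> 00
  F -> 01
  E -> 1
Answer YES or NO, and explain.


Checking each pair (does one codeword prefix another?):
  B='00' vs F='01': no prefix
  B='00' vs E='1': no prefix
  F='01' vs B='00': no prefix
  F='01' vs E='1': no prefix
  E='1' vs B='00': no prefix
  E='1' vs F='01': no prefix
No violation found over all pairs.

YES -- this is a valid prefix code. No codeword is a prefix of any other codeword.


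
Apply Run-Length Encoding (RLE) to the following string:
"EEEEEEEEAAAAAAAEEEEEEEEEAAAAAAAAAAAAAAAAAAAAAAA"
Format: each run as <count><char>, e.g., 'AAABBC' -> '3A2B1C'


Scanning runs left to right:
  i=0: run of 'E' x 8 -> '8E'
  i=8: run of 'A' x 7 -> '7A'
  i=15: run of 'E' x 9 -> '9E'
  i=24: run of 'A' x 23 -> '23A'

RLE = 8E7A9E23A


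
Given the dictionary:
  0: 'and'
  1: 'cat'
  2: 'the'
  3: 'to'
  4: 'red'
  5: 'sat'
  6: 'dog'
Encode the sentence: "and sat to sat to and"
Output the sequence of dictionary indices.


Look up each word in the dictionary:
  'and' -> 0
  'sat' -> 5
  'to' -> 3
  'sat' -> 5
  'to' -> 3
  'and' -> 0

Encoded: [0, 5, 3, 5, 3, 0]


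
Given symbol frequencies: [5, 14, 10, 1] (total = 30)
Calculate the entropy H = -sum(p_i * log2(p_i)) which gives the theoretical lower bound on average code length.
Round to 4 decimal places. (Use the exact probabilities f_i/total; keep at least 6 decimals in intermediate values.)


Per-symbol terms -p_i * log2(p_i) with p_i = f_i/30:
  p = 5/30 = 0.166667: log2(p) = -2.584963, -p*log2(p) = 0.430827
  p = 14/30 = 0.466667: log2(p) = -1.099536, -p*log2(p) = 0.513117
  p = 10/30 = 0.333333: log2(p) = -1.584963, -p*log2(p) = 0.528321
  p = 1/30 = 0.033333: log2(p) = -4.906891, -p*log2(p) = 0.163563
H = 0.430827 + 0.513117 + 0.528321 + 0.163563 = 1.635828

H = 1.6358 bits/symbol


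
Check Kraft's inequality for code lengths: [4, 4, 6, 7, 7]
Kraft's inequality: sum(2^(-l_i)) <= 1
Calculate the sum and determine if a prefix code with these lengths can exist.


Sum = 2^(-4) + 2^(-4) + 2^(-6) + 2^(-7) + 2^(-7)
    = 0.0625 + 0.0625 + 0.015625 + 0.0078125 + 0.0078125
    = 20/128 = 0.15625
Since 0.15625 <= 1, Kraft's inequality IS satisfied.
A prefix code with these lengths CAN exist.

Kraft sum = 0.15625. Satisfied.


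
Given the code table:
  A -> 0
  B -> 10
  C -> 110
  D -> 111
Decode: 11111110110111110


Decoding:
111 -> D
111 -> D
10 -> B
110 -> C
111 -> D
110 -> C


Result: DDBCDC


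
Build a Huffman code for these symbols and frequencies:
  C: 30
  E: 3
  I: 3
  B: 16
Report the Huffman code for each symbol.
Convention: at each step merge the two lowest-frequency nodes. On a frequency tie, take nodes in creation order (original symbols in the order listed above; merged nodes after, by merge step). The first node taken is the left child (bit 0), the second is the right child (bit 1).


Huffman tree construction:
Step 1: Merge E(3) + I(3) = 6
Step 2: Merge (E+I)(6) + B(16) = 22
Step 3: Merge ((E+I)+B)(22) + C(30) = 52
Read each symbol's code off the tree from the root (left child = 0, right child = 1).

Codes:
  C: 1 (length 1)
  E: 000 (length 3)
  I: 001 (length 3)
  B: 01 (length 2)
Average code length: 80/52 = 1.5385 bits/symbol


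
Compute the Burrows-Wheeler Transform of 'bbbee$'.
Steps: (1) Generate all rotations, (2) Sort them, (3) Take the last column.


Rotations (sorted):
  0: $bbbee -> last char: e
  1: bbbee$ -> last char: $
  2: bbee$b -> last char: b
  3: bee$bb -> last char: b
  4: e$bbbe -> last char: e
  5: ee$bbb -> last char: b


BWT = e$bbeb


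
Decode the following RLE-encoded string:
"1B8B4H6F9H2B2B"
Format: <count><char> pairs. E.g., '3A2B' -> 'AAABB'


Expanding each <count><char> pair:
  1B -> 'B'
  8B -> 'BBBBBBBB'
  4H -> 'HHHH'
  6F -> 'FFFFFF'
  9H -> 'HHHHHHHHH'
  2B -> 'BB'
  2B -> 'BB'

Decoded = BBBBBBBBBHHHHFFFFFFHHHHHHHHHBBBB


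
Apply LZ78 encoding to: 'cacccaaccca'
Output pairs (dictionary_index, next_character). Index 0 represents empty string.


LZ78 encoding steps:
Dictionary: {0: ''}
Step 1: w='' (idx 0), next='c' -> output (0, 'c'), add 'c' as idx 1
Step 2: w='' (idx 0), next='a' -> output (0, 'a'), add 'a' as idx 2
Step 3: w='c' (idx 1), next='c' -> output (1, 'c'), add 'cc' as idx 3
Step 4: w='c' (idx 1), next='a' -> output (1, 'a'), add 'ca' as idx 4
Step 5: w='a' (idx 2), next='c' -> output (2, 'c'), add 'ac' as idx 5
Step 6: w='cc' (idx 3), next='a' -> output (3, 'a'), add 'cca' as idx 6


Encoded: [(0, 'c'), (0, 'a'), (1, 'c'), (1, 'a'), (2, 'c'), (3, 'a')]


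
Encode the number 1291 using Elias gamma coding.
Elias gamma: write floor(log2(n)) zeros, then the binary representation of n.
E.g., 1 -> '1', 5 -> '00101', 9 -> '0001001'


num_bits = floor(log2(1291)) + 1 = 11
leading_zeros = num_bits - 1 = 10
binary(1291) = 10100001011

Elias gamma(1291) = '0000000000' + '10100001011' = 000000000010100001011 (21 bits)


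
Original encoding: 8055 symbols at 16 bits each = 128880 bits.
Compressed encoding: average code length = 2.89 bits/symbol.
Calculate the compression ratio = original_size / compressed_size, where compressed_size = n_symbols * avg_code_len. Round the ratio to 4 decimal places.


original_size = n_symbols * orig_bits = 8055 * 16 = 128880 bits
compressed_size = n_symbols * avg_code_len = 8055 * 2.89 = 23278.95 bits
ratio = original_size / compressed_size = 128880 / 23278.95 = 5.5363

Compression ratio = 5.5363


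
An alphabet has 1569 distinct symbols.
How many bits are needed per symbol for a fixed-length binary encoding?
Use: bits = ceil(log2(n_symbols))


log2(1569) = 10.6156
Bracket: 2^10 = 1024 < 1569 <= 2^11 = 2048
So ceil(log2(1569)) = 11

bits = ceil(log2(1569)) = ceil(10.6156) = 11 bits


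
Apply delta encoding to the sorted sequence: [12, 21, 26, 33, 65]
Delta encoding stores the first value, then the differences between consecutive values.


First value: 12
Deltas:
  21 - 12 = 9
  26 - 21 = 5
  33 - 26 = 7
  65 - 33 = 32


Delta encoded: [12, 9, 5, 7, 32]


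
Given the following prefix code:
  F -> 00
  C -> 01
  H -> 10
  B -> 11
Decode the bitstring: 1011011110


Decoding step by step:
Bits 10 -> H
Bits 11 -> B
Bits 01 -> C
Bits 11 -> B
Bits 10 -> H


Decoded message: HBCBH


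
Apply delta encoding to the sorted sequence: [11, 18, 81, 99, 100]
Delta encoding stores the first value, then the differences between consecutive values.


First value: 11
Deltas:
  18 - 11 = 7
  81 - 18 = 63
  99 - 81 = 18
  100 - 99 = 1


Delta encoded: [11, 7, 63, 18, 1]


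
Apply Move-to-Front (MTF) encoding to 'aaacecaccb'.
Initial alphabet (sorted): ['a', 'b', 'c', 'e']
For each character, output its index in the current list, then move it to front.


MTF encoding:
'a': index 0 in ['a', 'b', 'c', 'e'] -> ['a', 'b', 'c', 'e']
'a': index 0 in ['a', 'b', 'c', 'e'] -> ['a', 'b', 'c', 'e']
'a': index 0 in ['a', 'b', 'c', 'e'] -> ['a', 'b', 'c', 'e']
'c': index 2 in ['a', 'b', 'c', 'e'] -> ['c', 'a', 'b', 'e']
'e': index 3 in ['c', 'a', 'b', 'e'] -> ['e', 'c', 'a', 'b']
'c': index 1 in ['e', 'c', 'a', 'b'] -> ['c', 'e', 'a', 'b']
'a': index 2 in ['c', 'e', 'a', 'b'] -> ['a', 'c', 'e', 'b']
'c': index 1 in ['a', 'c', 'e', 'b'] -> ['c', 'a', 'e', 'b']
'c': index 0 in ['c', 'a', 'e', 'b'] -> ['c', 'a', 'e', 'b']
'b': index 3 in ['c', 'a', 'e', 'b'] -> ['b', 'c', 'a', 'e']


Output: [0, 0, 0, 2, 3, 1, 2, 1, 0, 3]


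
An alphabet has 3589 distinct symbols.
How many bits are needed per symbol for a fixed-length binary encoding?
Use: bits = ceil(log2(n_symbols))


log2(3589) = 11.8094
Bracket: 2^11 = 2048 < 3589 <= 2^12 = 4096
So ceil(log2(3589)) = 12

bits = ceil(log2(3589)) = ceil(11.8094) = 12 bits


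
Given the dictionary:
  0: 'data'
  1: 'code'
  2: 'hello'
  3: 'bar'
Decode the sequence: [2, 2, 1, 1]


Look up each index in the dictionary:
  2 -> 'hello'
  2 -> 'hello'
  1 -> 'code'
  1 -> 'code'

Decoded: "hello hello code code"


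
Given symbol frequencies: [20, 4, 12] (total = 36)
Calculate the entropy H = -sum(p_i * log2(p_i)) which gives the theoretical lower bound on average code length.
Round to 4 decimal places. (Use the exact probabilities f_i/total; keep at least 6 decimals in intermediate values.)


Per-symbol terms -p_i * log2(p_i) with p_i = f_i/36:
  p = 20/36 = 0.555556: log2(p) = -0.847997, -p*log2(p) = 0.471109
  p = 4/36 = 0.111111: log2(p) = -3.169925, -p*log2(p) = 0.352214
  p = 12/36 = 0.333333: log2(p) = -1.584963, -p*log2(p) = 0.528321
H = 0.471109 + 0.352214 + 0.528321 = 1.351644

H = 1.3516 bits/symbol


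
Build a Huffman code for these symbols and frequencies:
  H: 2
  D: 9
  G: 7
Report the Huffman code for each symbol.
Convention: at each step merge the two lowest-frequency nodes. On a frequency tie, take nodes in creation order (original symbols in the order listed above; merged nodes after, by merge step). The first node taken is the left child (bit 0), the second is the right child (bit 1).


Huffman tree construction:
Step 1: Merge H(2) + G(7) = 9
Step 2: Merge D(9) + (H+G)(9) = 18
Read each symbol's code off the tree from the root (left child = 0, right child = 1).

Codes:
  H: 10 (length 2)
  D: 0 (length 1)
  G: 11 (length 2)
Average code length: 27/18 = 1.5000 bits/symbol


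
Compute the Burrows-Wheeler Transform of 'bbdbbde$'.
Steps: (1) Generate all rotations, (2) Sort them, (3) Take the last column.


Rotations (sorted):
  0: $bbdbbde -> last char: e
  1: bbdbbde$ -> last char: $
  2: bbde$bbd -> last char: d
  3: bdbbde$b -> last char: b
  4: bde$bbdb -> last char: b
  5: dbbde$bb -> last char: b
  6: de$bbdbb -> last char: b
  7: e$bbdbbd -> last char: d


BWT = e$dbbbbd


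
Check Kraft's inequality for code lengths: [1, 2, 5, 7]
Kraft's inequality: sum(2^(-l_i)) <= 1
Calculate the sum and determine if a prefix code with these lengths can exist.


Sum = 2^(-1) + 2^(-2) + 2^(-5) + 2^(-7)
    = 0.5 + 0.25 + 0.03125 + 0.0078125
    = 101/128 = 0.7890625
Since 0.7890625 <= 1, Kraft's inequality IS satisfied.
A prefix code with these lengths CAN exist.

Kraft sum = 0.7890625. Satisfied.


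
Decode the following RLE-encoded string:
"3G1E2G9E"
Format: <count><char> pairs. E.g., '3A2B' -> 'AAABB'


Expanding each <count><char> pair:
  3G -> 'GGG'
  1E -> 'E'
  2G -> 'GG'
  9E -> 'EEEEEEEEE'

Decoded = GGGEGGEEEEEEEEE


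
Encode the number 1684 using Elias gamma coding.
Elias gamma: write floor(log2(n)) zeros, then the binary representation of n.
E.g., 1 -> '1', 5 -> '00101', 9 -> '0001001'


num_bits = floor(log2(1684)) + 1 = 11
leading_zeros = num_bits - 1 = 10
binary(1684) = 11010010100

Elias gamma(1684) = '0000000000' + '11010010100' = 000000000011010010100 (21 bits)


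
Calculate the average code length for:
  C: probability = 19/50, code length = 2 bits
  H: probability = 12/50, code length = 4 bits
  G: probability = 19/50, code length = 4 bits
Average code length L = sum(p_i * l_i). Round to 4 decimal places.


Weighted contributions p_i * l_i:
  C: (19/50) * 2 = 38/50
  H: (12/50) * 4 = 48/50
  G: (19/50) * 4 = 76/50
Sum = (38 + 48 + 76)/50 = 162/50

L = 162/50 = 3.2400 bits/symbol


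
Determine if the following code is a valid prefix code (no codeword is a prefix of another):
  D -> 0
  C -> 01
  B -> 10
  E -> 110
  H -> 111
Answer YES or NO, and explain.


Checking each pair (does one codeword prefix another?):
  D='0' vs C='01': prefix -- VIOLATION

NO -- this is NOT a valid prefix code. D (0) is a prefix of C (01).


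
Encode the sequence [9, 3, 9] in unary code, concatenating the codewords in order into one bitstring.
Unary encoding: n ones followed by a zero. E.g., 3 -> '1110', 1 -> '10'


Encode each number as n ones followed by a terminating 0:
  9 -> 1111111110 (10 bits)
  3 -> 1110 (4 bits)
  9 -> 1111111110 (10 bits)
Total length = 10 + 4 + 10 = 24 bits.

Unary([9, 3, 9]) = 111111111011101111111110 (24 bits)


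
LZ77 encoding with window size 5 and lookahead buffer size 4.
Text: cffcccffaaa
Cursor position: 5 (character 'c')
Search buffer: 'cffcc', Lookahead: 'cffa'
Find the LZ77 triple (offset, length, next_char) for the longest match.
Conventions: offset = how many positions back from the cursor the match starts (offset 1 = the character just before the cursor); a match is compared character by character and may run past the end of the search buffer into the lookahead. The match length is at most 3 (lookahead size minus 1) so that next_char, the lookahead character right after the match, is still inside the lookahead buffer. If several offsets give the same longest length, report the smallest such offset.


Try each offset into the search buffer:
  offset=1 (pos 4, char 'c'): match length 1
  offset=2 (pos 3, char 'c'): match length 1
  offset=3 (pos 2, char 'f'): match length 0
  offset=4 (pos 1, char 'f'): match length 0
  offset=5 (pos 0, char 'c'): match length 3
Longest match has length 3 at offset 5.
next_char = character at position 5 + 3 = 8 -> 'a'

Best match: offset=5, length=3 (matching 'cff' starting at position 0)
LZ77 triple: (5, 3, 'a')


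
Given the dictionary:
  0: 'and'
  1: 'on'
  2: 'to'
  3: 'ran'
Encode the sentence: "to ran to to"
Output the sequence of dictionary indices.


Look up each word in the dictionary:
  'to' -> 2
  'ran' -> 3
  'to' -> 2
  'to' -> 2

Encoded: [2, 3, 2, 2]


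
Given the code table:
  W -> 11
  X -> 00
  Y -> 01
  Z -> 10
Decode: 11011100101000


Decoding:
11 -> W
01 -> Y
11 -> W
00 -> X
10 -> Z
10 -> Z
00 -> X


Result: WYWXZZX


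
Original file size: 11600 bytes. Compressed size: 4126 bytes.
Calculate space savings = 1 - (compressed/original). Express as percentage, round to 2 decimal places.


ratio = compressed/original = 4126/11600 = 0.35569
savings = 1 - ratio = 1 - 0.35569 = 0.64431
as a percentage: 0.64431 * 100 = 64.43%

Space savings = 1 - 4126/11600 = 64.43%
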